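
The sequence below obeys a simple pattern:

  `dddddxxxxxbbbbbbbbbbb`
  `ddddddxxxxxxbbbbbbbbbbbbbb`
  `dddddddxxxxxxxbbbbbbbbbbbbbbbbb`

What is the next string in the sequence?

ddddddddxxxxxxxxbbbbbbbbbbbbbbbbbbbb

Term n consists of n+2 d's, followed by n+2 x's, followed by 3n+2 b's, where the shown terms are n = 3, 4, 5.
Setting n = 6 gives 8, 8, 20 characters in each block.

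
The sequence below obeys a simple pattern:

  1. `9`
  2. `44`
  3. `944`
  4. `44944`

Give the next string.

This is a Fibonacci-style word recurrence s(k) = s(k−2)·s(k−1): e.g. 9·44 = 944.
Continuing: 944 · 44944 gives term 5.

94444944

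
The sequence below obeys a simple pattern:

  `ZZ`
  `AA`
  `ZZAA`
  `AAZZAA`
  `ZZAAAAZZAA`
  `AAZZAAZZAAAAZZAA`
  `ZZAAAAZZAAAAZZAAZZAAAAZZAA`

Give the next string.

From term 3 onward, concatenate the second-to-last term with the last: ZZ·AA = ZZAA, AA·ZZAA = AAZZAA, …
Continuing: AAZZAAZZAAAAZZAA · ZZAAAAZZAAAAZZAAZZAAAAZZAA gives term 8.

AAZZAAZZAAAAZZAAZZAAAAZZAAAAZZAAZZAAAAZZAA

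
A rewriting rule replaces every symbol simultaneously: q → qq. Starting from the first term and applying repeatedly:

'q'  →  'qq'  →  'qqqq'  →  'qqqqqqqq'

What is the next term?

Rewriting each symbol of qqqqqqqq: q→qq, q→qq, q→qq, q→qq, q→qq, q→qq, q→qq, q→qq, which concatenates to qq qq qq qq qq qq qq qq.

qqqqqqqqqqqqqqqq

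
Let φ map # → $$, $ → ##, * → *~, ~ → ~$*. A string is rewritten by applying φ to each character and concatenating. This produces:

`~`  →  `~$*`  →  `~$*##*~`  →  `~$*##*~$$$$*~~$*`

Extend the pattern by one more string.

~$*##*~$$$$*~~$*########*~~$*~$*##*~

Applying the rule to each of the 16 symbols of ~$*##*~$$$$*~~$* gives the pieces ~$* ## *~ $$ $$ *~ ~$* ## ## ## ## *~ ~$* ~$* ## *~, which concatenate to the answer.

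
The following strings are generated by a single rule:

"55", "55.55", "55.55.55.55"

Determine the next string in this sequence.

Every step duplicates the string with '.' between the halves.
Doubling 55.55.55.55 with '.' between the halves:

55.55.55.55.55.55.55.55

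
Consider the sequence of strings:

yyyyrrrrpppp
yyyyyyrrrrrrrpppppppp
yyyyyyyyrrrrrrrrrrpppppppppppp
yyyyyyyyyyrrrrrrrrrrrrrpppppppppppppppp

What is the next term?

Each string has the form y^{2n+2} r^{3n+1} p^{4n} (n = 1, 2, …).
Setting n = 5 gives 12, 16, 20 characters in each block.

yyyyyyyyyyyyrrrrrrrrrrrrrrrrpppppppppppppppppppp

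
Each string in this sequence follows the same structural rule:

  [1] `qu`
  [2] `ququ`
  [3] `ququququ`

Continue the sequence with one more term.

ququququququququ

Every step duplicates the string.
So the next term is two copies of ququququ.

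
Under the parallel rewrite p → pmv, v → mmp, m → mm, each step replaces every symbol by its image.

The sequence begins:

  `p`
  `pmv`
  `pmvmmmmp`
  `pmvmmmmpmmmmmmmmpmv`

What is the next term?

Applying the rule to each of the 19 symbols of pmvmmmmpmmmmmmmmpmv gives the pieces pmv mm mmp mm mm mm mm pmv mm mm mm mm mm mm mm mm pmv mm mmp, which concatenate to the answer.

pmvmmmmpmmmmmmmmpmvmmmmmmmmmmmmmmmmpmvmmmmp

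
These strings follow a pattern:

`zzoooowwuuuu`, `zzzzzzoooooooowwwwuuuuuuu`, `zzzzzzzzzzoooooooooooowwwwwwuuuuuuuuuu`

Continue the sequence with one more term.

The n-th term is 4n-2 z's then 4n o's then 2n w's then 3n+1 u's (n = 1, 2, …).
For the next term, n = 4, so the run lengths are 14, 16, 8, 13.

zzzzzzzzzzzzzzoooooooooooooooowwwwwwwwuuuuuuuuuuuuu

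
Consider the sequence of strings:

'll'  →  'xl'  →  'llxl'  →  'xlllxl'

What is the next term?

From term 3 onward, concatenate the second-to-last term with the last: ll·xl = llxl, xl·llxl = xlllxl, …
Continuing: llxl · xlllxl gives term 5.

llxlxlllxl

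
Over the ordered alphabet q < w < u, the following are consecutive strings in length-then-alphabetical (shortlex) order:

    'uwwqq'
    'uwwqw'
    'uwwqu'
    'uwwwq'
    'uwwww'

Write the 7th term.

uwwuq

Stepping forward 2 times from uwwww: uwwww → uwwwu, then the target.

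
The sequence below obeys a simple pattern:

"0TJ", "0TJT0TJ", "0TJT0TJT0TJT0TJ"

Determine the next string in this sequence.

Each string is two copies of the previous one joined by 'T'.
Doubling 0TJT0TJT0TJT0TJ with 'T' between the halves:

0TJT0TJT0TJT0TJT0TJT0TJT0TJT0TJ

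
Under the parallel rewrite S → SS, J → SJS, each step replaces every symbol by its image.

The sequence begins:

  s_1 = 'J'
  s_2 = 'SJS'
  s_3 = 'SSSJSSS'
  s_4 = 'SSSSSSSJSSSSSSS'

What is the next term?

Replace each of the 15 characters of SSSSSSSJSSSSSSS in place — SS SS SS SS SS SS SS SJS SS SS SS SS SS SS SS — and concatenate.

SSSSSSSSSSSSSSSJSSSSSSSSSSSSSSS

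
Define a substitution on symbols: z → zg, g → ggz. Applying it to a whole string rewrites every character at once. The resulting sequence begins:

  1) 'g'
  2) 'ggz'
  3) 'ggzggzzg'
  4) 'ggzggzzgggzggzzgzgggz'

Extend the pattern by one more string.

Replace each of the 21 characters of ggzggzzgggzggzzgzgggz in place — ggz ggz zg ggz ggz zg zg ggz ggz ggz zg ggz ggz zg zg ggz zg ggz ggz ggz zg — and concatenate.

ggzggzzgggzggzzgzgggzggzggzzgggzggzzgzgggzzgggzggzggzzg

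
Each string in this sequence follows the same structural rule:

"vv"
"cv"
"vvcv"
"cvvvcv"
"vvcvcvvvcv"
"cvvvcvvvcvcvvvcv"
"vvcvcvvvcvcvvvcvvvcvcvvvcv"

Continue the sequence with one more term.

cvvvcvvvcvcvvvcvvvcvcvvvcvcvvvcvvvcvcvvvcv

From term 3 onward, concatenate the second-to-last term with the last: vv·cv = vvcv, cv·vvcv = cvvvcv, …
So term 8 is cvvvcvvvcvcvvvcv·vvcvcvvvcvcvvvcvvvcvcvvvcv.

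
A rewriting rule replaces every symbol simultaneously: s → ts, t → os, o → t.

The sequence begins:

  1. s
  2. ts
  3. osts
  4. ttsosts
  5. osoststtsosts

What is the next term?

Replace each of the 13 characters of osoststtsosts in place — t ts t ts os ts os os ts t ts os ts — and concatenate.

ttsttsostsosoststtsosts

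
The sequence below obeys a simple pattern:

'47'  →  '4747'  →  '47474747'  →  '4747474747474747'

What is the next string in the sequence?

Every step duplicates the string.
So the next term is two copies of 4747474747474747.

47474747474747474747474747474747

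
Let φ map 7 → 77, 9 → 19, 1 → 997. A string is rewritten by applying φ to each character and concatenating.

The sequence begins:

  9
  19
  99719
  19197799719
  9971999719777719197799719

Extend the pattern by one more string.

1919779971919197799719777777779971999719777719197799719

Applying the rule to each of the 25 symbols of 9971999719777719197799719 gives the pieces 19 19 77 997 19 19 19 77 997 19 77 77 77 77 997 19 997 19 77 77 19 19 77 997 19, which concatenate to the answer.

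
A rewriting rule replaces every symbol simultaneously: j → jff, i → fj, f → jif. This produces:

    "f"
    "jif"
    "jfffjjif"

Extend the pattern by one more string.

jffjifjifjifjffjfffjjif

Apply φ to jfffjjif symbol by symbol: j→jff, f→jif, f→jif, f→jif, j→jff, j→jff, i→fj, f→jif; joined: jff jif jif jif jff jff fj jif.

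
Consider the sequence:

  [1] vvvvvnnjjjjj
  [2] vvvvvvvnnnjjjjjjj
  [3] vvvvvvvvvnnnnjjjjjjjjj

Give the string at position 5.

vvvvvvvvvvvvvnnnnnnjjjjjjjjjjjjj

The n-th term is 2n+1 v's then n n's then 2n+1 j's, where the shown terms are n = 2, 3, 4.
Setting n = 6 gives 13, 6, 13 characters in each block.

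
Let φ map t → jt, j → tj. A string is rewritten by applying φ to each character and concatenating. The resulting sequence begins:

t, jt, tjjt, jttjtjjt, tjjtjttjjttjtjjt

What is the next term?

φ(tjjtjttjjttjtjjt) expands symbol-by-symbol to jt tj tj jt tj jt jt tj tj jt jt tj jt tj tj jt; joining the 16 pieces gives the next term.

jttjtjjttjjtjttjtjjtjttjjttjtjjt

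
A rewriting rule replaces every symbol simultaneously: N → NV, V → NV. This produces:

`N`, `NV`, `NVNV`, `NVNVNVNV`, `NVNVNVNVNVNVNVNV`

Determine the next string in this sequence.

φ(NVNVNVNVNVNVNVNV) expands symbol-by-symbol to NV NV NV NV NV NV NV NV NV NV NV NV NV NV NV NV; joining the 16 pieces gives the next term.

NVNVNVNVNVNVNVNVNVNVNVNVNVNVNVNV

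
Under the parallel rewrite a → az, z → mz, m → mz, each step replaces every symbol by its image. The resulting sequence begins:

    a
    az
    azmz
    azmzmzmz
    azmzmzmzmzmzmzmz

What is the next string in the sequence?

φ(azmzmzmzmzmzmzmz) expands symbol-by-symbol to az mz mz mz mz mz mz mz mz mz mz mz mz mz mz mz; joining the 16 pieces gives the next term.

azmzmzmzmzmzmzmzmzmzmzmzmzmzmzmz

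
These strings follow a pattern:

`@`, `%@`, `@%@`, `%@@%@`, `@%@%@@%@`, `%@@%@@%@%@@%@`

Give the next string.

@%@%@@%@%@@%@@%@%@@%@

Each term (from the third on) is the two preceding terms concatenated in order: term 3 = @·%@ = @%@.
The next term joins @%@%@@%@ and %@@%@@%@%@@%@.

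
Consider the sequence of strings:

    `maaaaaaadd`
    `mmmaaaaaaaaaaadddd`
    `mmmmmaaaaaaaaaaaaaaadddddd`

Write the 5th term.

mmmmmmmmmaaaaaaaaaaaaaaaaaaaaaaadddddddddd

Term n consists of 2n-1 m's, followed by 4n+3 a's, followed by 2n d's (n = 1, 2, …).
Setting n = 5 gives 9, 23, 10 characters in each block.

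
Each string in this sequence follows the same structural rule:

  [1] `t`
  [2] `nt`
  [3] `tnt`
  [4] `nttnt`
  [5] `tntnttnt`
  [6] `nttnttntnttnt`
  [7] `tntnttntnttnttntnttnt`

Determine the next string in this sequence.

This is a Fibonacci-style word recurrence s(k) = s(k−2)·s(k−1): e.g. t·nt = tnt.
Continuing: nttnttntnttnt · tntnttntnttnttntnttnt gives term 8.

nttnttntnttnttntnttntnttnttntnttnt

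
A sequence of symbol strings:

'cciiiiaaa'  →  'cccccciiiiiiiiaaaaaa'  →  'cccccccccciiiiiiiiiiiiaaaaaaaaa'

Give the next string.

Term n consists of 4n-2 c's, followed by 4n i's, followed by 3n a's (n = 1, 2, …).
Setting n = 4 gives 14, 16, 12 characters in each block.

cccccccccccccciiiiiiiiiiiiiiiiaaaaaaaaaaaa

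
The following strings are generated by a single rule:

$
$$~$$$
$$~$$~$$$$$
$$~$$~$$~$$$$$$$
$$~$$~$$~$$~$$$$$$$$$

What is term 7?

$$~$$~$$~$$~$$~$$~$$$$$$$$$$$$$

Every step adds $$~ to the front and $$ to the end of the previous string.
From $$~$$~$$~$$~$$$$$$$$$, 2 further steps: $$~$$~$$~$$~$$$$$$$$$ → $$~$$~$$~$$~$$~$$$$$$$$$$$ → (answer).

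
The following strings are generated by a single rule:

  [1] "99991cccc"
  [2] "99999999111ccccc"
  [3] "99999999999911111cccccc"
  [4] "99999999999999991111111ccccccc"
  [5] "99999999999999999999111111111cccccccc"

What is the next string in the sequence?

99999999999999999999999911111111111ccccccccc

The n-th term is 4n 9's then 2n-1 1's then n+3 c's (n = 1, 2, …).
For the next term, n = 6, so the run lengths are 24, 11, 9.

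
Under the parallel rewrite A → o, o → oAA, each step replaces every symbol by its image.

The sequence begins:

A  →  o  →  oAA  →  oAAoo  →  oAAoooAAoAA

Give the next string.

Apply φ to oAAoooAAoAA symbol by symbol: o→oAA, A→o, A→o, o→oAA, o→oAA, o→oAA, A→o, A→o, o→oAA, A→o, A→o; joined: oAA o o oAA oAA oAA o o oAA o o.

oAAoooAAoAAoAAoooAAoo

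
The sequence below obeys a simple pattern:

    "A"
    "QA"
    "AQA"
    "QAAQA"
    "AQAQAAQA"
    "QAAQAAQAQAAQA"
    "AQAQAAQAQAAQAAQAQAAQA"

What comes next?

This is a Fibonacci-style word recurrence s(k) = s(k−2)·s(k−1): e.g. A·QA = AQA.
The next term joins QAAQAAQAQAAQA and AQAQAAQAQAAQAAQAQAAQA.

QAAQAAQAQAAQAAQAQAAQAQAAQAAQAQAAQA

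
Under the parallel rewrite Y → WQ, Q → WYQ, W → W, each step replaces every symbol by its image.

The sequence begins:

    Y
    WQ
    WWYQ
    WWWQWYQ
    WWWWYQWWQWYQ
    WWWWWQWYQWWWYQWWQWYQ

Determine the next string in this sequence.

Rewriting the 20 symbols of WWWWWQWYQWWWYQWWQWYQ one by one yields W W W W W WYQ W WQ WYQ W W W WQ WYQ W W WYQ W WQ WYQ; concatenated:

WWWWWWYQWWQWYQWWWWQWYQWWWYQWWQWYQ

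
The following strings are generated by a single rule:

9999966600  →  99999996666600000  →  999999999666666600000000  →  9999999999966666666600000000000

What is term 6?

The n-th term is 2n+3 9's then 2n+1 6's then 3n-1 0's (n = 1, 2, …).
At n = 6 the blocks have lengths 15, 13, 17.

999999999999999666666666666600000000000000000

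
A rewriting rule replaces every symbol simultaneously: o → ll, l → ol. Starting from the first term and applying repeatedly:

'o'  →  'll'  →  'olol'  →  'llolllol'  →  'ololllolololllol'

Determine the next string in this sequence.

Replace each of the 16 characters of ololllolololllol in place — ll ol ll ol ol ol ll ol ll ol ll ol ol ol ll ol — and concatenate.

llolllolololllolllolllolololllol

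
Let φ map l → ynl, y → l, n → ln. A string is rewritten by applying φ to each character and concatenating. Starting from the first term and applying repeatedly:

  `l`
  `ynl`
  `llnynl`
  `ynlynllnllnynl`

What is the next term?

llnynlllnynlynllnynlynllnllnynl

Replace each of the 14 characters of ynlynllnllnynl in place — l ln ynl l ln ynl ynl ln ynl ynl ln l ln ynl — and concatenate.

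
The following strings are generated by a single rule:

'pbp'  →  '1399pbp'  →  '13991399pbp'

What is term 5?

1399139913991399pbp

The strings grow by a fixed prefix 1399 each time.
From 13991399pbp, 2 further steps: 13991399pbp → 139913991399pbp → (answer).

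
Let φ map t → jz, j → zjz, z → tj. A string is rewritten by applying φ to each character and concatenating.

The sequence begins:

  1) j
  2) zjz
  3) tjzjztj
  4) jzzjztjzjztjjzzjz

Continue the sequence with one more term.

Rewriting the 17 symbols of jzzjztjzjztjjzzjz one by one yields zjz tj tj zjz tj jz zjz tj zjz tj jz zjz zjz tj tj zjz tj; concatenated:

zjztjtjzjztjjzzjztjzjztjjzzjzzjztjtjzjztj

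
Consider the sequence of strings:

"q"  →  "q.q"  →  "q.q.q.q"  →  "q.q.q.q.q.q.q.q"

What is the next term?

Every step duplicates the string with '.' between the halves.
So the next term is two copies of q.q.q.q.q.q.q.q with '.' between the halves.

q.q.q.q.q.q.q.q.q.q.q.q.q.q.q.q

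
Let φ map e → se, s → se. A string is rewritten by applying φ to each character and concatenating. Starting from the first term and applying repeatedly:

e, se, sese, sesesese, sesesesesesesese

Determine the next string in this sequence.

Replace each of the 16 characters of sesesesesesesese in place — se se se se se se se se se se se se se se se se — and concatenate.

sesesesesesesesesesesesesesesese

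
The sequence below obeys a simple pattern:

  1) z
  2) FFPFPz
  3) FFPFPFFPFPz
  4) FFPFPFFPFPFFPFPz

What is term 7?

Every step adds FFPFP at the front: s(k+1) = FFPFP·s(k).
From FFPFPFFPFPFFPFPz, 3 further steps: FFPFPFFPFPFFPFPz → FFPFPFFPFPFFPFPFFPFPz → FFPFPFFPFPFFPFPFFPFPFFPFPz → (answer).

FFPFPFFPFPFFPFPFFPFPFFPFPFFPFPz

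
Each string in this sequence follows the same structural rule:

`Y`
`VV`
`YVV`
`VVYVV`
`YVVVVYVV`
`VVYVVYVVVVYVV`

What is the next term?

From term 3 onward, concatenate the second-to-last term with the last: Y·VV = YVV, VV·YVV = VVYVV, …
The next term joins YVVVVYVV and VVYVVYVVVVYVV.

YVVVVYVVVVYVVYVVVVYVV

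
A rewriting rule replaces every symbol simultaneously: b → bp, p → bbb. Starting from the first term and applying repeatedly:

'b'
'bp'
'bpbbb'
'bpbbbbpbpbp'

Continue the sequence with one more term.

Rewriting each symbol of bpbbbbpbpbp: b→bp, p→bbb, b→bp, b→bp, b→bp, b→bp, p→bbb, b→bp, p→bbb, b→bp, p→bbb, which concatenates to bp bbb bp bp bp bp bbb bp bbb bp bbb.

bpbbbbpbpbpbpbbbbpbbbbpbbb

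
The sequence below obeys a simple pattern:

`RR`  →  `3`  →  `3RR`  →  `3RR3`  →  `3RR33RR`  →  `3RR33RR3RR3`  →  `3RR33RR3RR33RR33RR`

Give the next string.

3RR33RR3RR33RR33RR3RR33RR3RR3

Each term (from the third on) is the previous term followed by the one before it: term 3 = 3·RR = 3RR.
So term 8 is 3RR33RR3RR33RR33RR·3RR33RR3RR3.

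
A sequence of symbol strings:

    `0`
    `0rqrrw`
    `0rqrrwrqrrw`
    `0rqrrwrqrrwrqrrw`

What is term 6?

Each term is the previous one with rqrrw appended.
From 0rqrrwrqrrwrqrrw, 2 further steps: 0rqrrwrqrrwrqrrw → 0rqrrwrqrrwrqrrwrqrrw → (answer).

0rqrrwrqrrwrqrrwrqrrwrqrrw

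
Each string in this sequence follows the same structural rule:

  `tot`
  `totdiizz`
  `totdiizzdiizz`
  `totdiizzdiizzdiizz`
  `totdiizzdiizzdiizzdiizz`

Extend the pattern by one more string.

Every step adds diizz to the end: s(k+1) = s(k)·diizz.
Applying this once more to totdiizzdiizzdiizzdiizz:

totdiizzdiizzdiizzdiizzdiizz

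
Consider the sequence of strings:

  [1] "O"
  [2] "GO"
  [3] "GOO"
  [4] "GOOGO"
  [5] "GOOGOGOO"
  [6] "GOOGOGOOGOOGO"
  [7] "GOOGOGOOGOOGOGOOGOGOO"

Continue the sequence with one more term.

This is a Fibonacci-style word recurrence s(k) = s(k−1)·s(k−2): e.g. GO·O = GOO.
So term 8 is GOOGOGOOGOOGOGOOGOGOO·GOOGOGOOGOOGO.

GOOGOGOOGOOGOGOOGOGOOGOOGOGOOGOOGO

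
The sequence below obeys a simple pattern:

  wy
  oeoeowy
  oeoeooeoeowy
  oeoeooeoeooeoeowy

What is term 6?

oeoeooeoeooeoeooeoeooeoeowy

The strings grow by a fixed prefix oeoeo each time.
From oeoeooeoeooeoeowy, 2 further steps: oeoeooeoeooeoeowy → oeoeooeoeooeoeooeoeowy → (answer).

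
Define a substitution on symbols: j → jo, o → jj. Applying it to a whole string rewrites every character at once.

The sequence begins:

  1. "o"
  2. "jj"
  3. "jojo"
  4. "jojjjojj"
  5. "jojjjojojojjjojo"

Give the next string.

Applying the rule to each of the 16 symbols of jojjjojojojjjojo gives the pieces jo jj jo jo jo jj jo jj jo jj jo jo jo jj jo jj, which concatenate to the answer.

jojjjojojojjjojjjojjjojojojjjojj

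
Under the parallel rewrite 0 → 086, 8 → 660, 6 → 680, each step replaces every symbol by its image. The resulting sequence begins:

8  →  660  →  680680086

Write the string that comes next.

680660086680660086086660680

Expanding 680680086: 6→680, 8→660, 0→086, 6→680, 8→660, 0→086, 0→086, 8→660, 6→680. Concatenated: 680 660 086 680 660 086 086 660 680.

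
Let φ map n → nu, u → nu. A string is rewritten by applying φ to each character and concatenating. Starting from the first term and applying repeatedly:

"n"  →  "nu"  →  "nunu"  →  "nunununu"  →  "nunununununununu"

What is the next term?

Rewriting the 16 symbols of nunununununununu one by one yields nu nu nu nu nu nu nu nu nu nu nu nu nu nu nu nu; concatenated:

nunununununununununununununununu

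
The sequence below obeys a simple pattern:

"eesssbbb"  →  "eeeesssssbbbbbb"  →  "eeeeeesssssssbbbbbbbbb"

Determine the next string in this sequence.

Each string has the form e^{2n} s^{2n+1} b^{3n} (n = 1, 2, …).
Setting n = 4 gives 8, 9, 12 characters in each block.

eeeeeeeesssssssssbbbbbbbbbbbb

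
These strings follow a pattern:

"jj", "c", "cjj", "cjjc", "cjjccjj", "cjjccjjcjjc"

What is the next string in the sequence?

cjjccjjcjjccjjccjj

From term 3 onward, concatenate the last term with the second-to-last: c·jj = cjj, cjj·c = cjjc, …
The next term joins cjjccjjcjjc and cjjccjj.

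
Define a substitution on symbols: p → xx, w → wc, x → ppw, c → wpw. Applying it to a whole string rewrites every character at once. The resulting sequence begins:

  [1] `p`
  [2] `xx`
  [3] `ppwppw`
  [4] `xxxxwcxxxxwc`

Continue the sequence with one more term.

ppwppwppwppwwcwpwppwppwppwppwwcwpw

Expanding xxxxwcxxxxwc: x→ppw, x→ppw, x→ppw, x→ppw, w→wc, c→wpw, x→ppw, x→ppw, x→ppw, x→ppw, w→wc, c→wpw. Concatenated: ppw ppw ppw ppw wc wpw ppw ppw ppw ppw wc wpw.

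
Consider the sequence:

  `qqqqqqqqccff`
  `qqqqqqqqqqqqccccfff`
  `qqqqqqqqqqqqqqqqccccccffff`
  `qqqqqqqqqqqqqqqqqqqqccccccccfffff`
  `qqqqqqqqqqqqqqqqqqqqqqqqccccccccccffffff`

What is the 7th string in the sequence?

The n-th term is 4n q's then 2n-2 c's then n f's, where the shown terms are n = 2, 3, 4, 5, 6.
Setting n = 8 gives 32, 14, 8 characters in each block.

qqqqqqqqqqqqqqqqqqqqqqqqqqqqqqqqccccccccccccccffffffff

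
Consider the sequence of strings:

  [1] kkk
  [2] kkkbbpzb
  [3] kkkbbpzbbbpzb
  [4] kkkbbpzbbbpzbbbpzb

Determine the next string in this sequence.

kkkbbpzbbbpzbbbpzbbbpzb

The strings grow by a fixed suffix bbpzb each time.
So the next term is kkkbbpzbbbpzbbbpzb·bbpzb.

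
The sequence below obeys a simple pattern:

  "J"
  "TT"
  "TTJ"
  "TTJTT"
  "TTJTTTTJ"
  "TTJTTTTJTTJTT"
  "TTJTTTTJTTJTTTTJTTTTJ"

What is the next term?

TTJTTTTJTTJTTTTJTTTTJTTJTTTTJTTJTT

From term 3 onward, concatenate the last term with the second-to-last: TT·J = TTJ, TTJ·TT = TTJTT, …
So term 8 is TTJTTTTJTTJTTTTJTTTTJ·TTJTTTTJTTJTT.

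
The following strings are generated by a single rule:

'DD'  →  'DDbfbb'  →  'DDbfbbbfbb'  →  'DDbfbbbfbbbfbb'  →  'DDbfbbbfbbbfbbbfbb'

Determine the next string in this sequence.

DDbfbbbfbbbfbbbfbbbfbb

The strings grow by a fixed suffix bfbb each time.
One more step from DDbfbbbfbbbfbbbfbb gives the answer.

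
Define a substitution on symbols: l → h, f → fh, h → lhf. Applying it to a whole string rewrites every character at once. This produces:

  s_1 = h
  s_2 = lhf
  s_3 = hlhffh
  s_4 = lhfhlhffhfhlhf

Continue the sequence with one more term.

hlhffhlhfhlhffhfhlhffhlhfhlhffh

Applying the rule to each of the 14 symbols of lhfhlhffhfhlhf gives the pieces h lhf fh lhf h lhf fh fh lhf fh lhf h lhf fh, which concatenate to the answer.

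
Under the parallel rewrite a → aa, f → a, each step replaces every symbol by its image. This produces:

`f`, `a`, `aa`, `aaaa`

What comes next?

Expanding aaaa: a→aa, a→aa, a→aa, a→aa. Concatenated: aa aa aa aa.

aaaaaaaa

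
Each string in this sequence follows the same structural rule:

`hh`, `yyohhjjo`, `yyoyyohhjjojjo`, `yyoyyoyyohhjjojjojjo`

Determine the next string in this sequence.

yyoyyoyyoyyohhjjojjojjojjo

s(k+1) = yyo·s(k)·jjo, so each term gains yyo as a prefix and jjo as a suffix.
One more step from yyoyyoyyohhjjojjojjo gives the answer.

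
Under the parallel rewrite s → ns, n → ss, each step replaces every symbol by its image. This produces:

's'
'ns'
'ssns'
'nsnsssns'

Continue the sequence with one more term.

ssnsssnsnsnsssns

Apply φ to nsnsssns symbol by symbol: n→ss, s→ns, n→ss, s→ns, s→ns, s→ns, n→ss, s→ns; joined: ss ns ss ns ns ns ss ns.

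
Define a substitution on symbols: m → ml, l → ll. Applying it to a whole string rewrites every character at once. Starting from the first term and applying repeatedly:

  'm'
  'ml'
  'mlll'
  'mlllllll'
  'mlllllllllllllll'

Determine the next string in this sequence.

Rewriting the 16 symbols of mlllllllllllllll one by one yields ml ll ll ll ll ll ll ll ll ll ll ll ll ll ll ll; concatenated:

mlllllllllllllllllllllllllllllll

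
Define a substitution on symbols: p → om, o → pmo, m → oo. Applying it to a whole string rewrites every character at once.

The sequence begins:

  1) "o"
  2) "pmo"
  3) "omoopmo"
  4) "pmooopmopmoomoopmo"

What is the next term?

Rewriting the 18 symbols of pmooopmopmoomoopmo one by one yields om oo pmo pmo pmo om oo pmo om oo pmo pmo oo pmo pmo om oo pmo; concatenated:

omoopmopmopmoomoopmoomoopmopmooopmopmoomoopmo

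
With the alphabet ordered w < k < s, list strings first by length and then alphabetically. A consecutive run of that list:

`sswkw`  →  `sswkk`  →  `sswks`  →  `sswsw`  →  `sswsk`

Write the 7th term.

sskww

Advancing 2 positions from sswsk through sswsk → sswss reaches term 7.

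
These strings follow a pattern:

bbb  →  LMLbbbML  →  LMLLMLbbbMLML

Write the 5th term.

Each term wraps the previous one in LML on the left and ML on the right.
From LMLLMLbbbMLML, 2 further steps: LMLLMLbbbMLML → LMLLMLLMLbbbMLMLML → (answer).

LMLLMLLMLLMLbbbMLMLMLML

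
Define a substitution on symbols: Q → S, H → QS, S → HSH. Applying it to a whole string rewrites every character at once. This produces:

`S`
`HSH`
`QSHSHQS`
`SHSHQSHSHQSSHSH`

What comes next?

Rewriting the 15 symbols of SHSHQSHSHQSSHSH one by one yields HSH QS HSH QS S HSH QS HSH QS S HSH HSH QS HSH QS; concatenated:

HSHQSHSHQSSHSHQSHSHQSSHSHHSHQSHSHQS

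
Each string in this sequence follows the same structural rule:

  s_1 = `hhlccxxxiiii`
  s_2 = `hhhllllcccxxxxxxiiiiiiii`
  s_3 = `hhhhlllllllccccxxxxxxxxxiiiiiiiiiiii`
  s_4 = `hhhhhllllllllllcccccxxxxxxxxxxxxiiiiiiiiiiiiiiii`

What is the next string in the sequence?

Each string has the form h^{n+1} l^{3n-2} c^{n+1} x^{3n} i^{4n} (n = 1, 2, …).
Setting n = 5 gives 6, 13, 6, 15, 20 characters in each block.

hhhhhhlllllllllllllccccccxxxxxxxxxxxxxxxiiiiiiiiiiiiiiiiiiii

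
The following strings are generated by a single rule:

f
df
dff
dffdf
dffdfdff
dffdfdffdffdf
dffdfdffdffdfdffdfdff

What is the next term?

dffdfdffdffdfdffdfdffdffdfdffdffdf

This is a Fibonacci-style word recurrence s(k) = s(k−1)·s(k−2): e.g. df·f = dff.
The next term joins dffdfdffdffdfdffdfdff and dffdfdffdffdf.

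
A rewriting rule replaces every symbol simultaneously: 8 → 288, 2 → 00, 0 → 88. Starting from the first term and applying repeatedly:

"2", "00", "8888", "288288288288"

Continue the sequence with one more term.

Apply φ to 288288288288 symbol by symbol: 2→00, 8→288, 8→288, 2→00, 8→288, 8→288, 2→00, 8→288, 8→288, 2→00, 8→288, 8→288; joined: 00 288 288 00 288 288 00 288 288 00 288 288.

00288288002882880028828800288288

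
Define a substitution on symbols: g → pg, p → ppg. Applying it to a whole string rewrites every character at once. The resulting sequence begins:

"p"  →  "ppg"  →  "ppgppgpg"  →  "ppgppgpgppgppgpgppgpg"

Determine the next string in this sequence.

ppgppgpgppgppgpgppgpgppgppgpgppgppgpgppgpgppgppgpgppgpg

φ(ppgppgpgppgppgpgppgpg) expands symbol-by-symbol to ppg ppg pg ppg ppg pg ppg pg ppg ppg pg ppg ppg pg ppg pg ppg ppg pg ppg pg; joining the 21 pieces gives the next term.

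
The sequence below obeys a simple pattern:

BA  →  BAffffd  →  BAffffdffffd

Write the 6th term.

Every step adds ffffd to the end: s(k+1) = s(k)·ffffd.
From BAffffdffffd, 3 further steps: BAffffdffffd → BAffffdffffdffffd → BAffffdffffdffffdffffd → (answer).

BAffffdffffdffffdffffdffffd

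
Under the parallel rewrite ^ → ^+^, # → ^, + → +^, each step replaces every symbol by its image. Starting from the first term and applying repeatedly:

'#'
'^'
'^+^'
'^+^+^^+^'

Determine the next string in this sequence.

^+^+^^+^+^^+^^+^+^^+^

Rewriting each symbol of ^+^+^^+^: ^→^+^, +→+^, ^→^+^, +→+^, ^→^+^, ^→^+^, +→+^, ^→^+^, which concatenates to ^+^ +^ ^+^ +^ ^+^ ^+^ +^ ^+^.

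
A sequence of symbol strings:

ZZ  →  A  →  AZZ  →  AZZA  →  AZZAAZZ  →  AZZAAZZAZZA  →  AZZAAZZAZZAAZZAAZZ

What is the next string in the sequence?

This is a Fibonacci-style word recurrence s(k) = s(k−1)·s(k−2): e.g. A·ZZ = AZZ.
So term 8 is AZZAAZZAZZAAZZAAZZ·AZZAAZZAZZA.

AZZAAZZAZZAAZZAAZZAZZAAZZAZZA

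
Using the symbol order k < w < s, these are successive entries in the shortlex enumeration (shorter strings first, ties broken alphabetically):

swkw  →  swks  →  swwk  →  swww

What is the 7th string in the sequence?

Stepping forward 3 times from swww: swww → swws → swsk, then the target.

swsw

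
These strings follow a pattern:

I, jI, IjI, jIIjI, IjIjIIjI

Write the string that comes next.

Each term (from the third on) is the two preceding terms concatenated in order: term 3 = I·jI = IjI.
So term 6 is jIIjI·IjIjIIjI.

jIIjIIjIjIIjI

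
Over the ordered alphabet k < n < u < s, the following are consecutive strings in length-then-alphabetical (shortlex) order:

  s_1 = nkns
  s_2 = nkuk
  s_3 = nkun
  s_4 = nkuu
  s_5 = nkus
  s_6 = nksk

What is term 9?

Continuing the enumeration 3 steps past nksk: nksk → nksn → nksu → (answer).

nkss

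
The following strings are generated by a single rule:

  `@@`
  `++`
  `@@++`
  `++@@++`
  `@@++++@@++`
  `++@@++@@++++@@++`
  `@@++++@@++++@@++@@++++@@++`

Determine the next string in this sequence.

From term 3 onward, concatenate the second-to-last term with the last: @@·++ = @@++, ++·@@++ = ++@@++, …
The next term joins ++@@++@@++++@@++ and @@++++@@++++@@++@@++++@@++.

++@@++@@++++@@++@@++++@@++++@@++@@++++@@++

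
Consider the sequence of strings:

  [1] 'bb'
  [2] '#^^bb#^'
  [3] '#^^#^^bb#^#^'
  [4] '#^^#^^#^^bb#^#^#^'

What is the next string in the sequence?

#^^#^^#^^#^^bb#^#^#^#^

Each term wraps the previous one in #^^ on the left and #^ on the right.
One more step from #^^#^^#^^bb#^#^#^ gives the answer.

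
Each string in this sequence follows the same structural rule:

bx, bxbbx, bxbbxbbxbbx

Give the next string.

bxbbxbbxbbxbbxbbxbbxbbx

Every step duplicates the string with 'b' between the halves.
One more doubling of bxbbxbbxbbx gives the answer.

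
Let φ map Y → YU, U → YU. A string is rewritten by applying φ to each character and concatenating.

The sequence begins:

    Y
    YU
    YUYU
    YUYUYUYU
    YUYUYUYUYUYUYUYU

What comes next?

Rewriting the 16 symbols of YUYUYUYUYUYUYUYU one by one yields YU YU YU YU YU YU YU YU YU YU YU YU YU YU YU YU; concatenated:

YUYUYUYUYUYUYUYUYUYUYUYUYUYUYUYU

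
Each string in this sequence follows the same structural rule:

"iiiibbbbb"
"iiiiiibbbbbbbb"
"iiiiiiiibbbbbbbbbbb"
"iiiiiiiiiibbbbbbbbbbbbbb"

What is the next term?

Reading off run lengths: i runs 4, 6, 8, 10; b runs 5, 8, 11, 14 — each is linear in n, where the shown terms are n = 2, 3, 4, 5.
At n = 6 the blocks have lengths 12, 17.

iiiiiiiiiiiibbbbbbbbbbbbbbbbb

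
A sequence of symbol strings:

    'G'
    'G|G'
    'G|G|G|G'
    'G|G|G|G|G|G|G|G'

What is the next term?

G|G|G|G|G|G|G|G|G|G|G|G|G|G|G|G

Every step duplicates the string with '|' between the halves.
One more doubling of G|G|G|G|G|G|G|G gives the answer.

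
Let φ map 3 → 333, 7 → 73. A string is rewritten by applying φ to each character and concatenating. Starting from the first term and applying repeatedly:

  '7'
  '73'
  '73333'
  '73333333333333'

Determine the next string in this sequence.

Rewriting the 14 symbols of 73333333333333 one by one yields 73 333 333 333 333 333 333 333 333 333 333 333 333 333; concatenated:

73333333333333333333333333333333333333333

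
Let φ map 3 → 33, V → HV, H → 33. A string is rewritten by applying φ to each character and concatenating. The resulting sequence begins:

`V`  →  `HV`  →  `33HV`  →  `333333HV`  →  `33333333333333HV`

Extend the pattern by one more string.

Rewriting the 16 symbols of 33333333333333HV one by one yields 33 33 33 33 33 33 33 33 33 33 33 33 33 33 33 HV; concatenated:

333333333333333333333333333333HV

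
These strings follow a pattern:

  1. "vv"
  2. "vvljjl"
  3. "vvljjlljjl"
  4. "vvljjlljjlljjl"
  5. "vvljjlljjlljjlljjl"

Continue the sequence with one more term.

The strings grow by a fixed suffix ljjl each time.
So the next term is vvljjlljjlljjlljjl·ljjl.

vvljjlljjlljjlljjlljjl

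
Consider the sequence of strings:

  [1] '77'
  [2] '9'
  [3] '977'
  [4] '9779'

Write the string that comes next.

9779977

Each term (from the third on) is the previous term followed by the one before it: term 3 = 9·77 = 977.
The next term joins 9779 and 977.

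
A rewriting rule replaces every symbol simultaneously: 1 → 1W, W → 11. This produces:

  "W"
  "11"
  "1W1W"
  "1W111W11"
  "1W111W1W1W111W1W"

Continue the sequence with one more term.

1W111W1W1W111W111W111W1W1W111W11

φ(1W111W1W1W111W1W) expands symbol-by-symbol to 1W 11 1W 1W 1W 11 1W 11 1W 11 1W 1W 1W 11 1W 11; joining the 16 pieces gives the next term.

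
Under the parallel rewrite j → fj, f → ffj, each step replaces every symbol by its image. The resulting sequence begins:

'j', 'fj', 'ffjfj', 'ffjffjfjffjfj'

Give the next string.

Rewriting the 13 symbols of ffjffjfjffjfj one by one yields ffj ffj fj ffj ffj fj ffj fj ffj ffj fj ffj fj; concatenated:

ffjffjfjffjffjfjffjfjffjffjfjffjfj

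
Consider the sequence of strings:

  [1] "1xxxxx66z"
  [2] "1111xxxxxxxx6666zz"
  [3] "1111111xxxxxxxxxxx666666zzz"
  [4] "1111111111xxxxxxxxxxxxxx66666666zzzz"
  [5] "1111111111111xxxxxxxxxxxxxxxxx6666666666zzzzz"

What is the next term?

Reading off run lengths: 1 runs 1, 4, 7, 10, 13; x runs 5, 8, 11, 14, 17; 6 runs 2, 4, 6, 8, 10; z runs 1, 2, 3, 4, 5 — each is linear in n (n = 1, 2, …).
At n = 6 the blocks have lengths 16, 20, 12, 6.

1111111111111111xxxxxxxxxxxxxxxxxxxx666666666666zzzzzz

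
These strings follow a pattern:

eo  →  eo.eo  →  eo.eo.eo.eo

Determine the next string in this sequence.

s(k+1) = s(k)·.·s(k) — each term doubles the last with '.' between the halves.
So the next term is two copies of eo.eo.eo.eo with '.' between the halves.

eo.eo.eo.eo.eo.eo.eo.eo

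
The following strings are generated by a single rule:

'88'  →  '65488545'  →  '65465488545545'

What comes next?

65465465488545545545

Each term wraps the previous one in 654 on the left and 545 on the right.
One more step from 65465488545545 gives the answer.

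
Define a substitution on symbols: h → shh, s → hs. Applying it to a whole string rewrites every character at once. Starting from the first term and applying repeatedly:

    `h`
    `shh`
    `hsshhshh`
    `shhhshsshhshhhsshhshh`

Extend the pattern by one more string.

hsshhshhshhhsshhhshsshhshhhsshhshhshhhshsshhshhhsshhshh

φ(shhhshsshhshhhsshhshh) expands symbol-by-symbol to hs shh shh shh hs shh hs hs shh shh hs shh shh shh hs hs shh shh hs shh shh; joining the 21 pieces gives the next term.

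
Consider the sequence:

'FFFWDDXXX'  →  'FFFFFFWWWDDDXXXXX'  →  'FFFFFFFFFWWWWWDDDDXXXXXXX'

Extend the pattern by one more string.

Term n consists of 3n F's, followed by 2n-1 W's, followed by n+1 D's, followed by 2n+1 X's (n = 1, 2, …).
At n = 4 the blocks have lengths 12, 7, 5, 9.

FFFFFFFFFFFFWWWWWWWDDDDDXXXXXXXXX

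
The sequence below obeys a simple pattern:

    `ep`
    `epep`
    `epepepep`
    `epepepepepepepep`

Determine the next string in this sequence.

s(k+1) = s(k)·s(k) — each term doubles the last.
Doubling epepepepepepepep:

epepepepepepepepepepepepepepepep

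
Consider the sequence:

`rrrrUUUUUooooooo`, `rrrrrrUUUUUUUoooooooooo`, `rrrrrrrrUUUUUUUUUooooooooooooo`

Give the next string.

The n-th term is 2n r's then 2n+1 U's then 3n+1 o's, where the shown terms are n = 2, 3, 4.
Setting n = 5 gives 10, 11, 16 characters in each block.

rrrrrrrrrrUUUUUUUUUUUoooooooooooooooo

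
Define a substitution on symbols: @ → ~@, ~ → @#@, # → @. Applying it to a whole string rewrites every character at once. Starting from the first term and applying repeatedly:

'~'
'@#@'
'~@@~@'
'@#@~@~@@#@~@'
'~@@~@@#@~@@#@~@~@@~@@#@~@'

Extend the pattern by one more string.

@#@~@~@@#@~@~@@~@@#@~@~@@~@@#@~@@#@~@~@@#@~@~@@~@@#@~@

φ(~@@~@@#@~@@#@~@~@@~@@#@~@) expands symbol-by-symbol to @#@ ~@ ~@ @#@ ~@ ~@ @ ~@ @#@ ~@ ~@ @ ~@ @#@ ~@ @#@ ~@ ~@ @#@ ~@ ~@ @ ~@ @#@ ~@; joining the 25 pieces gives the next term.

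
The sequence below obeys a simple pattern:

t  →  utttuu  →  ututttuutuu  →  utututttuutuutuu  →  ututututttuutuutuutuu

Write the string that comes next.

utututututttuutuutuutuutuu

s(k+1) = ut·s(k)·tuu, so each term gains ut as a prefix and tuu as a suffix.
One more step from ututututttuutuutuutuu gives the answer.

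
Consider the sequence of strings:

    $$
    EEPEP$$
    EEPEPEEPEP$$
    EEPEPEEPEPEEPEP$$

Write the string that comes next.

The strings grow by a fixed prefix EEPEP each time.
One more step from EEPEPEEPEPEEPEP$$ gives the answer.

EEPEPEEPEPEEPEPEEPEP$$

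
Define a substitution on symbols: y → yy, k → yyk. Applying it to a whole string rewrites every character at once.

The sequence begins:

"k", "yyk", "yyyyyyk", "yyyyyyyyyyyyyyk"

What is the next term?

Applying the rule to each of the 15 symbols of yyyyyyyyyyyyyyk gives the pieces yy yy yy yy yy yy yy yy yy yy yy yy yy yy yyk, which concatenate to the answer.

yyyyyyyyyyyyyyyyyyyyyyyyyyyyyyk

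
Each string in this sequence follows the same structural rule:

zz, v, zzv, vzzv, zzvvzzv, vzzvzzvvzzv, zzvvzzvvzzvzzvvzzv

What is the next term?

vzzvzzvvzzvzzvvzzvvzzvzzvvzzv

Each term (from the third on) is the two preceding terms concatenated in order: term 3 = zz·v = zzv.
So term 8 is vzzvzzvvzzv·zzvvzzvvzzvzzvvzzv.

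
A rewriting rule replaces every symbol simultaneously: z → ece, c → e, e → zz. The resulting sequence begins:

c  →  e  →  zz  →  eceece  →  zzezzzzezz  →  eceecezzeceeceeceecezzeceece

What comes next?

Rewriting the 28 symbols of eceecezzeceeceeceecezzeceece one by one yields zz e zz zz e zz ece ece zz e zz zz e zz zz e zz zz e zz ece ece zz e zz zz e zz; concatenated:

zzezzzzezzeceecezzezzzzezzzzezzzzezzeceecezzezzzzezz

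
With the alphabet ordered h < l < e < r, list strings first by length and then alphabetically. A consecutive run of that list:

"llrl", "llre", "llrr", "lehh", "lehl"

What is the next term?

lehe

The successor of lehl increments the rightmost position that isn't already r and resets every position after it to h.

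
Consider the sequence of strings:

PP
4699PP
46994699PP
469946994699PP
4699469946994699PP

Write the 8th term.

4699469946994699469946994699PP

Every step adds 4699 at the front: s(k+1) = 4699·s(k).
From 4699469946994699PP, 3 further steps: 4699469946994699PP → 46994699469946994699PP → 469946994699469946994699PP → (answer).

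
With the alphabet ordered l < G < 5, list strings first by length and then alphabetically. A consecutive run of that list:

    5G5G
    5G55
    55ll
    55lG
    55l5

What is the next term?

Treat 55l5 as a base-3 numeral over the given alphabet and add one, carrying through any trailing 5's.

55Gl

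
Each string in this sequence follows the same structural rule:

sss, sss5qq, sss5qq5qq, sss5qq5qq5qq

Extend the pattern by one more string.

Every step adds 5qq to the end: s(k+1) = s(k)·5qq.
One more step from sss5qq5qq5qq gives the answer.

sss5qq5qq5qq5qq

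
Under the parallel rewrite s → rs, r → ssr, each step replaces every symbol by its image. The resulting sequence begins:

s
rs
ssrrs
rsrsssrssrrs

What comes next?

ssrrsssrrsrsrsssrrsrsssrssrrs

Apply φ to rsrsssrssrrs symbol by symbol: r→ssr, s→rs, r→ssr, s→rs, s→rs, s→rs, r→ssr, s→rs, s→rs, r→ssr, r→ssr, s→rs; joined: ssr rs ssr rs rs rs ssr rs rs ssr ssr rs.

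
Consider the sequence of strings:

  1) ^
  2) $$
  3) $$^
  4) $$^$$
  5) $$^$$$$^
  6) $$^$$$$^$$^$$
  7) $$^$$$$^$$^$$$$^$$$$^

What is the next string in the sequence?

$$^$$$$^$$^$$$$^$$$$^$$^$$$$^$$^$$

This is a Fibonacci-style word recurrence s(k) = s(k−1)·s(k−2): e.g. $$·^ = $$^.
Continuing: $$^$$$$^$$^$$$$^$$$$^ · $$^$$$$^$$^$$ gives term 8.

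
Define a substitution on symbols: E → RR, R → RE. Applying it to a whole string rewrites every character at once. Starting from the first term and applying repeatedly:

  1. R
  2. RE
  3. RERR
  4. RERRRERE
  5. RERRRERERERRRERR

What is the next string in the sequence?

Replace each of the 16 characters of RERRRERERERRRERR in place — RE RR RE RE RE RR RE RR RE RR RE RE RE RR RE RE — and concatenate.

RERRRERERERRRERRRERRRERERERRRERE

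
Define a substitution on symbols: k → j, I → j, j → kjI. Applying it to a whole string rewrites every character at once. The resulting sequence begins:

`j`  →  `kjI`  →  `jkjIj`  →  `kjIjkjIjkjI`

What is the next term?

Rewriting each symbol of kjIjkjIjkjI: k→j, j→kjI, I→j, j→kjI, k→j, j→kjI, I→j, j→kjI, k→j, j→kjI, I→j, which concatenates to j kjI j kjI j kjI j kjI j kjI j.

jkjIjkjIjkjIjkjIjkjIj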